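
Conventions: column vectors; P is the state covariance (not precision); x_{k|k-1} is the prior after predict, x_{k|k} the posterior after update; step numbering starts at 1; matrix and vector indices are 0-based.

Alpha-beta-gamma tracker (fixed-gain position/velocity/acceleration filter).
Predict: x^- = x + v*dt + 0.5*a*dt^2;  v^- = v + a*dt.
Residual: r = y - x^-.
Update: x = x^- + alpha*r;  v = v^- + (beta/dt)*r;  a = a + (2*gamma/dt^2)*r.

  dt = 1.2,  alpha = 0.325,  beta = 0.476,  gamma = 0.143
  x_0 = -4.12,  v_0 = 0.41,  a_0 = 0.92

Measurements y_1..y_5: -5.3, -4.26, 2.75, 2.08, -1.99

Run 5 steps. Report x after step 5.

step 1: x_pred=-2.9656  r=-2.3344  x^+=-3.7243  v^+=0.5880  a^+=0.4564
step 2: x_pred=-2.6901  r=-1.5699  x^+=-3.2003  v^+=0.5129  a^+=0.1446
step 3: x_pred=-2.4807  r=5.2307  x^+=-0.7807  v^+=2.7612  a^+=1.1834
step 4: x_pred=3.3848  r=-1.3048  x^+=2.9608  v^+=3.6638  a^+=0.9243
step 5: x_pred=8.0228  r=-10.0128  x^+=4.7686  v^+=0.8012  a^+=-1.0644

x_post = 4.7686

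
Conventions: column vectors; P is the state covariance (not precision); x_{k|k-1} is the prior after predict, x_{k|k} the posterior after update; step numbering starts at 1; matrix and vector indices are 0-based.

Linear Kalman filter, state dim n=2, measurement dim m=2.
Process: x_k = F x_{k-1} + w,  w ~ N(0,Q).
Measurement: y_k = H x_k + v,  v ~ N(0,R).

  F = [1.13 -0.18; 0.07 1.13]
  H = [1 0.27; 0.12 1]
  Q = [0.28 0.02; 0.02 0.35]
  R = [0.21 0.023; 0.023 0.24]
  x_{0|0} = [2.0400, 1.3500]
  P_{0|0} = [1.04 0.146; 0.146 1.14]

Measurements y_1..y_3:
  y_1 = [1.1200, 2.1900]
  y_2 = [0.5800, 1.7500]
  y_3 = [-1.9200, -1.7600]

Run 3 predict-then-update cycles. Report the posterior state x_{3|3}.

step 1: x^-=[2.0622, 1.6683]  P^-=[1.5855 0.0550; 0.0550 1.8339]  S=[1.9589 0.7652; 0.7652 2.1099]  K=[0.8989 -0.2098; -0.0698 0.8976]  nu=[-1.3926, 0.2742]  x^+=[0.7528, 2.0116]  P^+=[0.1984 -0.0535; -0.0535 0.2202]
step 2: x^-=[0.4886, 2.3259]  P^-=[0.5622 -0.0767; -0.0767 0.6237]  S=[0.7763 0.1797; 0.1797 0.8534]  K=[0.7359 -0.1658; -0.0510 0.7308]  nu=[-0.5366, -0.6345]  x^+=[0.1989, 1.8895]  P^+=[0.1622 -0.0423; -0.0423 0.1793]
step 3: x^-=[-0.1154, 2.1491]  P^-=[0.5101 -0.0571; -0.0571 0.5731]  S=[0.7310 0.1799; 0.1799 0.8067]  K=[0.7147 -0.1544; -0.0416 0.7112]  nu=[-2.3849, -3.8953]  x^+=[-1.2185, -0.5219]  P^+=[0.1572 -0.0395; -0.0395 0.1745]

x_post = [-1.2185, -0.5219]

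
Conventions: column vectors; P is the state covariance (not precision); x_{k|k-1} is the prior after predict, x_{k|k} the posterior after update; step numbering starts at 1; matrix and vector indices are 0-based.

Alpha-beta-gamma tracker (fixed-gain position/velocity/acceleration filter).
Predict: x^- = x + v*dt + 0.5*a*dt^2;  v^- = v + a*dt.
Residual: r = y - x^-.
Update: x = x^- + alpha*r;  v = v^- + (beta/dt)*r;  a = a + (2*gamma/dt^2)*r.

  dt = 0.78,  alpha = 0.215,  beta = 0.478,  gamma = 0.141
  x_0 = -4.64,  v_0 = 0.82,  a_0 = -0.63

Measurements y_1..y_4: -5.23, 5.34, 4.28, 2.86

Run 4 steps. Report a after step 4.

a_post = 0.6311

step 1: x_pred=-4.1920  r=-1.0380  x^+=-4.4152  v^+=-0.3075  a^+=-1.1111
step 2: x_pred=-4.9930  r=10.3330  x^+=-2.7714  v^+=5.1582  a^+=3.6784
step 3: x_pred=2.3709  r=1.9091  x^+=2.7813  v^+=9.1972  a^+=4.5633
step 4: x_pred=11.3433  r=-8.4833  x^+=9.5194  v^+=7.5578  a^+=0.6311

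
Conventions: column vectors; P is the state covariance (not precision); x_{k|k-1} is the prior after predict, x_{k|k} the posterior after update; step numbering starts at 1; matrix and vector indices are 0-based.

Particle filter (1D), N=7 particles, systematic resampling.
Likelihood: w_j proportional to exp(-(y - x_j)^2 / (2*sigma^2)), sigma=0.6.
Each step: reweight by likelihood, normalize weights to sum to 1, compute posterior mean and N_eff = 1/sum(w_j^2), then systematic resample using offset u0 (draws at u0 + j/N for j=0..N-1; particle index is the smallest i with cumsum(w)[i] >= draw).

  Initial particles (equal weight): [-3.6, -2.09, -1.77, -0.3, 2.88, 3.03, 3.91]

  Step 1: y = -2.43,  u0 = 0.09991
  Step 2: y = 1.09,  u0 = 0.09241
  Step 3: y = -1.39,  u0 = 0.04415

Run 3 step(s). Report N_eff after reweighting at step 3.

step 1: w=[0.0964, 0.5498, 0.3525, 0.0012, 0.0000, 0.0000, 0.0000]  mean=-2.1207  Neff=2.2941  idx=[1, 1, 1, 1, 2, 2, 2]
step 2: w=[0.0209, 0.0209, 0.0209, 0.0209, 0.3055, 0.3055, 0.3055]  mean=-1.7967  Neff=3.5489  idx=[4, 4, 4, 5, 5, 6, 6]
step 3: w=[0.1429, 0.1429, 0.1429, 0.1429, 0.1429, 0.1429, 0.1429]  mean=-1.7700  Neff=7.0000  idx=[0, 1, 2, 3, 4, 5, 6]

N_eff = 7.0000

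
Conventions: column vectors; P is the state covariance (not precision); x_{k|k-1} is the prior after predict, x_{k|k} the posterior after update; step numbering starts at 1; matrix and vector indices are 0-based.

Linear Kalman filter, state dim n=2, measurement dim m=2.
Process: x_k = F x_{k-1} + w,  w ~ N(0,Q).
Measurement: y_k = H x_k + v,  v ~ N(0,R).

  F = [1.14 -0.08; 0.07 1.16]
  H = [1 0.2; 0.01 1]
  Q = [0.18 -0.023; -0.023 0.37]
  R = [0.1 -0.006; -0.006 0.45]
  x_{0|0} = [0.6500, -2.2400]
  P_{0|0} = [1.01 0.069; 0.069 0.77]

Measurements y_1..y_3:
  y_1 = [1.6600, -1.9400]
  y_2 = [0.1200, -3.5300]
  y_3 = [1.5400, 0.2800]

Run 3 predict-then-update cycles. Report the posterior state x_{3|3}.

x_post = [1.6442, -1.1466]

step 1: x^-=[0.9202, -2.5529]  P^-=[1.4849 0.0770; 0.0770 1.4223]  S=[1.6726 0.3705; 0.3705 1.8740]  K=[0.9267 -0.1342; 0.0501 0.7495]  nu=[1.2504, 0.6037]  x^+=[1.9979, -2.0378]  P^+=[0.1069 -0.0670; -0.0670 0.3376]
step 2: x^-=[2.4407, -2.2240]  P^-=[0.3333 -0.1340; -0.1340 0.8140]  S=[0.4122 0.0258; 0.0258 1.2613]  K=[0.7509 -0.1190; 0.0294 0.6437]  nu=[-1.8759, -1.3304]  x^+=[1.1904, -3.1355]  P^+=[0.0876 -0.0589; -0.0589 0.2901]
step 3: x^-=[1.6079, -3.5539]  P^-=[0.3064 -0.1205; -0.1205 0.7512]  S=[0.3883 0.0265; 0.0265 1.1988]  K=[0.7350 -0.1142; 0.0338 0.6249]  nu=[0.6429, 3.8178]  x^+=[1.6442, -1.1466]  P^+=[0.0855 -0.0567; -0.0567 0.2815]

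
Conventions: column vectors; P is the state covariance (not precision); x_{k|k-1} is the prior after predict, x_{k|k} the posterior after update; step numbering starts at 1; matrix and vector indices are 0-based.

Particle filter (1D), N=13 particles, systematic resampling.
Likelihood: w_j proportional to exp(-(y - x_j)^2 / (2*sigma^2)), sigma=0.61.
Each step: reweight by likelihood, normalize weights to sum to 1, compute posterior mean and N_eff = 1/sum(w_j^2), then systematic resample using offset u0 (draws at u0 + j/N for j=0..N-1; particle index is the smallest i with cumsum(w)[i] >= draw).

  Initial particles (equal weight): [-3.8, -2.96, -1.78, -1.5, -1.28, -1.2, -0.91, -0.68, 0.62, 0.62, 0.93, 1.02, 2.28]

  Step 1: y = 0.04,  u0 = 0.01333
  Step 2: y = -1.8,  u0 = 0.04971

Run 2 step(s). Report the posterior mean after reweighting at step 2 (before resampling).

step 1: w=[0.0000, 0.0000, 0.0039, 0.0139, 0.0324, 0.0427, 0.1003, 0.1680, 0.2146, 0.2146, 0.1163, 0.0928, 0.0004]  mean=0.1436  Neff=6.4264  idx=[3, 5, 6, 7, 7, 8, 8, 8, 9, 9, 9, 10, 11]
step 2: w=[0.3990, 0.2776, 0.1553, 0.0835, 0.0835, 0.0002, 0.0002, 0.0002, 0.0002, 0.0002, 0.0002, 0.0000, 0.0000]  mean=-1.1859  Neff=3.6447  idx=[0, 0, 0, 0, 0, 1, 1, 1, 1, 2, 2, 3, 4]

post_mean = -1.1859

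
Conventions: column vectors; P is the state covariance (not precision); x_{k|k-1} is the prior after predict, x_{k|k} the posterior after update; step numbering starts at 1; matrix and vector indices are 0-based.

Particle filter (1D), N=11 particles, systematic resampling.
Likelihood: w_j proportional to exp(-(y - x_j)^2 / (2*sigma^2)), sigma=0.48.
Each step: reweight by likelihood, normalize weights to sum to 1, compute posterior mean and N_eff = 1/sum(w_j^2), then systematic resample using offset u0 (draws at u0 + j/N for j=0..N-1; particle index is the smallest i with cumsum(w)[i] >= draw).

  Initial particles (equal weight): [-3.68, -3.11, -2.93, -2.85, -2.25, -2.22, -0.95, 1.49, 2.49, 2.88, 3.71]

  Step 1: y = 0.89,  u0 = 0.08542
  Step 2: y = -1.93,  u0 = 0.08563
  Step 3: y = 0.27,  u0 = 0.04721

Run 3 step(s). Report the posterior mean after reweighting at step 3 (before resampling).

post_mean = 1.4900

step 1: w=[0.0000, 0.0000, 0.0000, 0.0000, 0.0000, 0.0000, 0.0014, 0.9898, 0.0084, 0.0004, 0.0000]  mean=1.4955  Neff=1.0205  idx=[7, 7, 7, 7, 7, 7, 7, 7, 7, 7, 8]
step 2: w=[0.1000, 0.1000, 0.1000, 0.1000, 0.1000, 0.1000, 0.1000, 0.1000, 0.1000, 0.1000, 0.0000]  mean=1.4900  Neff=10.0000  idx=[0, 1, 2, 3, 4, 5, 6, 7, 8, 9, 9]
step 3: w=[0.0909, 0.0909, 0.0909, 0.0909, 0.0909, 0.0909, 0.0909, 0.0909, 0.0909, 0.0909, 0.0909]  mean=1.4900  Neff=11.0000  idx=[0, 1, 2, 3, 4, 5, 6, 7, 8, 9, 10]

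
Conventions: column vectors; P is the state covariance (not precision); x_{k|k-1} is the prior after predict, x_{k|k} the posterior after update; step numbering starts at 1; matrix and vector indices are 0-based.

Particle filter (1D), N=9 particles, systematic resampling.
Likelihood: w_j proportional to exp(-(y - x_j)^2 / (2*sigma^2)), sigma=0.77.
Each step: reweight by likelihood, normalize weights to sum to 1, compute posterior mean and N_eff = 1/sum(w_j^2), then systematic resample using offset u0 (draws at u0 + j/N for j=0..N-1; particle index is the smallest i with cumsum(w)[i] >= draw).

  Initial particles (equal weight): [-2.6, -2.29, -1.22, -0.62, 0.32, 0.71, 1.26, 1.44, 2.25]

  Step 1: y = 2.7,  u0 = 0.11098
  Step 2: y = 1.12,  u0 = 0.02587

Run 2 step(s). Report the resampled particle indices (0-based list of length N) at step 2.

step 1: w=[0.0000, 0.0000, 0.0000, 0.0001, 0.0064, 0.0268, 0.1315, 0.1981, 0.6371]  mean=1.9056  Neff=2.1587  idx=[6, 7, 7, 8, 8, 8, 8, 8, 8]
step 2: w=[0.2023, 0.1887, 0.1887, 0.0701, 0.0701, 0.0701, 0.0701, 0.0701, 0.0701]  mean=1.7441  Neff=7.0642  idx=[0, 0, 1, 1, 2, 3, 4, 6, 7]

resampled_idx = [0, 0, 1, 1, 2, 3, 4, 6, 7]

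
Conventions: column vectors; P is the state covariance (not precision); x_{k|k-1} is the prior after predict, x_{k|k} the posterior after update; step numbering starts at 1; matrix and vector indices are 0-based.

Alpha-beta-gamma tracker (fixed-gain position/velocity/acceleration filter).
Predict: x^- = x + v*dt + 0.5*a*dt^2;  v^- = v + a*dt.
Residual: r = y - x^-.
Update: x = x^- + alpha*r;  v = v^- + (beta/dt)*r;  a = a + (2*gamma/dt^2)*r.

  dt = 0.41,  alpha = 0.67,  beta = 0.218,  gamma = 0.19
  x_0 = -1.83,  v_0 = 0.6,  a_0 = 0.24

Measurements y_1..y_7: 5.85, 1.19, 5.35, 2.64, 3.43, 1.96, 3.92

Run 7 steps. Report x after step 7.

step 1: x_pred=-1.5638  r=7.4138  x^+=3.4034  v^+=4.6404  a^+=16.9994
step 2: x_pred=6.7348  r=-5.5448  x^+=3.0198  v^+=8.6619  a^+=4.4651
step 3: x_pred=6.9465  r=-1.5965  x^+=5.8768  v^+=9.6438  a^+=0.8562
step 4: x_pred=9.9027  r=-7.2627  x^+=5.0367  v^+=6.1331  a^+=-15.5617
step 5: x_pred=6.2433  r=-2.8133  x^+=4.3584  v^+=-1.7430  a^+=-21.9214
step 6: x_pred=1.8013  r=0.1587  x^+=1.9076  v^+=-10.6464  a^+=-21.5625
step 7: x_pred=-4.2697  r=8.1897  x^+=1.2174  v^+=-15.1325  a^+=-3.0492

x_post = 1.2174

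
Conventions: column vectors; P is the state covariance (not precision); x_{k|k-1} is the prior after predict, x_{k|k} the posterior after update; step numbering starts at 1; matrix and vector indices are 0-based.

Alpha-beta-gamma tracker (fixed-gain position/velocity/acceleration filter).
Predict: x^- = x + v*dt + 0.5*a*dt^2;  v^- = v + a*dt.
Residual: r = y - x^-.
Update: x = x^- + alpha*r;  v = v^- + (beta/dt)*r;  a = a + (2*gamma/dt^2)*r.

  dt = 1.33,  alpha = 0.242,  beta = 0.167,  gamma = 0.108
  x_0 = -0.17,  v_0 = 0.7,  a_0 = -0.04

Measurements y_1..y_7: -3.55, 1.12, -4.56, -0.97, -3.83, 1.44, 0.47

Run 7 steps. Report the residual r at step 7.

resid = 6.7151

step 1: x_pred=0.7256  r=-4.2756  x^+=-0.3091  v^+=0.1099  a^+=-0.5621
step 2: x_pred=-0.6600  r=1.7800  x^+=-0.2292  v^+=-0.4141  a^+=-0.3447
step 3: x_pred=-1.0850  r=-3.4750  x^+=-1.9259  v^+=-1.3090  a^+=-0.7691
step 4: x_pred=-4.3471  r=3.3771  x^+=-3.5298  v^+=-1.9078  a^+=-0.3567
step 5: x_pred=-6.3827  r=2.5527  x^+=-5.7650  v^+=-2.0617  a^+=-0.0450
step 6: x_pred=-8.5468  r=9.9868  x^+=-6.1300  v^+=-0.8676  a^+=1.1745
step 7: x_pred=-6.2451  r=6.7151  x^+=-4.6200  v^+=1.5377  a^+=1.9945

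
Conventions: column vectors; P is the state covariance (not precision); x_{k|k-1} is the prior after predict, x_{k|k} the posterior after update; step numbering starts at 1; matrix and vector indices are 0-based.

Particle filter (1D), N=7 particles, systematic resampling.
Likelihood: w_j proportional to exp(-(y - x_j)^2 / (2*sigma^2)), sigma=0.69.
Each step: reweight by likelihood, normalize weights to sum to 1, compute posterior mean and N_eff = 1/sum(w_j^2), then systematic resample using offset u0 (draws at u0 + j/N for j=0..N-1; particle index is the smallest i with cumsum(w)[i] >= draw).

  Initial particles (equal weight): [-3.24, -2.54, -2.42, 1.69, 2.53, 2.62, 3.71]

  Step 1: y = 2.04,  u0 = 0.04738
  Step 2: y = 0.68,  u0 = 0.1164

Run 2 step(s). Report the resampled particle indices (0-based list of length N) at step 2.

resampled_idx = [0, 0, 1, 1, 2, 2, 5]

step 1: w=[0.0000, 0.0000, 0.0000, 0.3645, 0.3222, 0.2912, 0.0222]  mean=2.2762  Neff=3.1063  idx=[3, 3, 3, 4, 4, 5, 5]
step 2: w=[0.3056, 0.3056, 0.3056, 0.0245, 0.0245, 0.0171, 0.0171]  mean=1.7630  Neff=3.5473  idx=[0, 0, 1, 1, 2, 2, 5]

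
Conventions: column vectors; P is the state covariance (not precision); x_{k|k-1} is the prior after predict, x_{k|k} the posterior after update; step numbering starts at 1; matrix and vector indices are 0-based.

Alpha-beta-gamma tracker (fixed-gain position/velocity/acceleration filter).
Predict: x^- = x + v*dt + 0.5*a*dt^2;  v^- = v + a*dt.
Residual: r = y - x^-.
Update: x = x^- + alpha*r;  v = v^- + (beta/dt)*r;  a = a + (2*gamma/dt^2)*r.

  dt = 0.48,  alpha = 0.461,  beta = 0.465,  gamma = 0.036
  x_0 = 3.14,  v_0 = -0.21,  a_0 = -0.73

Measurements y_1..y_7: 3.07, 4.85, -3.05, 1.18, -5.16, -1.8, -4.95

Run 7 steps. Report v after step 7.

v_post = -1.6822

step 1: x_pred=2.9551  r=0.1149  x^+=3.0081  v^+=-0.4491  a^+=-0.6941
step 2: x_pred=2.7125  r=2.1375  x^+=3.6979  v^+=1.2884  a^+=-0.0261
step 3: x_pred=4.3133  r=-7.3633  x^+=0.9188  v^+=-5.8574  a^+=-2.3272
step 4: x_pred=-2.1608  r=3.3408  x^+=-0.6207  v^+=-3.7380  a^+=-1.2832
step 5: x_pred=-2.5628  r=-2.5972  x^+=-3.7601  v^+=-6.8700  a^+=-2.0948
step 6: x_pred=-7.2990  r=5.4990  x^+=-4.7640  v^+=-2.5484  a^+=-0.3764
step 7: x_pred=-6.0305  r=1.0805  x^+=-5.5324  v^+=-1.6822  a^+=-0.0387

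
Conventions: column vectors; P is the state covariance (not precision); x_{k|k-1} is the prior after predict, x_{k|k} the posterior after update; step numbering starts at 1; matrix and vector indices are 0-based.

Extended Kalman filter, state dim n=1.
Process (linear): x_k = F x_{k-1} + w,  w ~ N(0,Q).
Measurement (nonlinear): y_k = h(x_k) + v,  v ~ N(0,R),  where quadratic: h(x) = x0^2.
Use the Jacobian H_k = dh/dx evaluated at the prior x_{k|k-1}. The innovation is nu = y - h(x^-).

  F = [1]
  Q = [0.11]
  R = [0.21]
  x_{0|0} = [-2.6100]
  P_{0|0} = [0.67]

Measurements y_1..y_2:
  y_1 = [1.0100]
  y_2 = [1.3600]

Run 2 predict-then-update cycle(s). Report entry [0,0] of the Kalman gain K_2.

step 1: x^-=[-2.6100]  P^-=[0.7800]  H_jac=[-5.2200]  S=[21.4638]  K=[-0.1897]  nu=[-5.8021]  x^+=[-1.5094]  P^+=[0.0076]
step 2: x^-=[-1.5094]  P^-=[0.1176]  H_jac=[-3.0187]  S=[1.2819]  K=[-0.2770]  nu=[-0.9182]  x^+=[-1.2550]  P^+=[0.0193]

K[0,0] = -0.2770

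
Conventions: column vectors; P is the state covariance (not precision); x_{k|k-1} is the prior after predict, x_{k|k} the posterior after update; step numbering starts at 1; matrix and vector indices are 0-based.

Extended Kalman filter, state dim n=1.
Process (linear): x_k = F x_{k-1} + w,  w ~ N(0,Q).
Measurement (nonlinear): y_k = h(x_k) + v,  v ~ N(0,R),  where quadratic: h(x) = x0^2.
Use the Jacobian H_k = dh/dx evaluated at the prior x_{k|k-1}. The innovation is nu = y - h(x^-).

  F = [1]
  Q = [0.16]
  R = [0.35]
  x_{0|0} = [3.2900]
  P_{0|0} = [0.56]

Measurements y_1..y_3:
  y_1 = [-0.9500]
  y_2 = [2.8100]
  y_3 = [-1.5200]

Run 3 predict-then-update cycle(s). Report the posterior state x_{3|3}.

step 1: x^-=[3.2900]  P^-=[0.7200]  H_jac=[6.5800]  S=[31.5234]  K=[0.1503]  nu=[-11.7741]  x^+=[1.5205]  P^+=[0.0080]
step 2: x^-=[1.5205]  P^-=[0.1680]  H_jac=[3.0410]  S=[1.9035]  K=[0.2684]  nu=[0.4981]  x^+=[1.6542]  P^+=[0.0309]
step 3: x^-=[1.6542]  P^-=[0.1909]  H_jac=[3.3083]  S=[2.4393]  K=[0.2589]  nu=[-4.2563]  x^+=[0.5522]  P^+=[0.0274]

x_post = [0.5522]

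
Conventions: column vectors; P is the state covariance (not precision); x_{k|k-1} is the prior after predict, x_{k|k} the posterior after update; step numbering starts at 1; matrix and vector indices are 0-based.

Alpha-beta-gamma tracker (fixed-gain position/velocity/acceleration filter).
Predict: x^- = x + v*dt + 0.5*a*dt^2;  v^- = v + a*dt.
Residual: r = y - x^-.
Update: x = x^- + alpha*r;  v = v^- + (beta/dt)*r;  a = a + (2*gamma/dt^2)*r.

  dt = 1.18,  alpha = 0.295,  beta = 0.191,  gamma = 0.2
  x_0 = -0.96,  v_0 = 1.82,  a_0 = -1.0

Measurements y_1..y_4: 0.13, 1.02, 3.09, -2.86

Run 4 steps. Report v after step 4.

v_post = -1.1079

step 1: x_pred=0.4914  r=-0.3614  x^+=0.3848  v^+=0.5815  a^+=-1.1038
step 2: x_pred=0.3025  r=0.7175  x^+=0.5141  v^+=-0.6049  a^+=-0.8977
step 3: x_pred=-0.8246  r=3.9146  x^+=0.3302  v^+=-1.0305  a^+=0.2269
step 4: x_pred=-0.7278  r=-2.1322  x^+=-1.3568  v^+=-1.1079  a^+=-0.3857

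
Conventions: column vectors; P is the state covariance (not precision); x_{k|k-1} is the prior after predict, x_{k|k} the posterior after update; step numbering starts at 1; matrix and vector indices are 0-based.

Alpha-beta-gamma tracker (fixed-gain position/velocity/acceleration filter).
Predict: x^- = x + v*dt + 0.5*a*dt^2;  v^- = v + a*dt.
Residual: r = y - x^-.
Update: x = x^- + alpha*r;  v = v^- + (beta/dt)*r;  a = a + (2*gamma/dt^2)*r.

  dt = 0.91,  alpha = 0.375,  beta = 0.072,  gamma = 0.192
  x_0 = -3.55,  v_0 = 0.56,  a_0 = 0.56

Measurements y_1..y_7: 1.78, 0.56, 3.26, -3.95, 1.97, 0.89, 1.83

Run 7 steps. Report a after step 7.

a_post = -4.4406

step 1: x_pred=-2.8085  r=4.5885  x^+=-1.0878  v^+=1.4326  a^+=2.6878
step 2: x_pred=1.3287  r=-0.7687  x^+=1.0405  v^+=3.8177  a^+=2.3313
step 3: x_pred=5.4798  r=-2.2198  x^+=4.6474  v^+=5.7635  a^+=1.3019
step 4: x_pred=10.4313  r=-14.3813  x^+=5.0383  v^+=5.8104  a^+=-5.3668
step 5: x_pred=8.1036  r=-6.1336  x^+=5.8035  v^+=0.4413  a^+=-8.2111
step 6: x_pred=2.8053  r=-1.9153  x^+=2.0871  v^+=-7.1823  a^+=-9.0992
step 7: x_pred=-8.2164  r=10.0464  x^+=-4.4490  v^+=-14.6677  a^+=-4.4406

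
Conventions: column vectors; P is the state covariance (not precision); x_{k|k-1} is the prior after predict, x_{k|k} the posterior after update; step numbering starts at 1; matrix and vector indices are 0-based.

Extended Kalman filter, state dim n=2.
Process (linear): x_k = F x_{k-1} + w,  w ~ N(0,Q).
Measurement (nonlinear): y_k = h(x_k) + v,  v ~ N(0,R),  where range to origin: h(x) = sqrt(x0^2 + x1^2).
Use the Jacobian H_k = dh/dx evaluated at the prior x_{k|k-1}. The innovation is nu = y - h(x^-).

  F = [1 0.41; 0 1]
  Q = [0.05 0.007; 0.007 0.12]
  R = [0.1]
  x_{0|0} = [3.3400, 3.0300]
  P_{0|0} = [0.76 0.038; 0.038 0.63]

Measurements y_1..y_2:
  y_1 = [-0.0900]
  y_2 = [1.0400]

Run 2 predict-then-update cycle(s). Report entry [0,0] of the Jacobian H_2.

H_jac[0,0] = 0.9753

step 1: x^-=[4.5823, 3.0300]  P^-=[0.9471 0.3033; 0.3033 0.7500]  H_jac=[0.8341 0.5516]  S=[1.2662]  K=[0.7560; 0.5265]  nu=[-5.5835]  x^+=[0.3611, 0.0902]  P^+=[0.2234 -0.2007; -0.2007 0.3990]
step 2: x^-=[0.3981, 0.0902]  P^-=[0.1758 -0.0301; -0.0301 0.5190]  H_jac=[0.9753 0.2211]  S=[0.2796]  K=[0.5895; 0.3053]  nu=[0.6318]  x^+=[0.7705, 0.2831]  P^+=[0.0787 -0.0804; -0.0804 0.4929]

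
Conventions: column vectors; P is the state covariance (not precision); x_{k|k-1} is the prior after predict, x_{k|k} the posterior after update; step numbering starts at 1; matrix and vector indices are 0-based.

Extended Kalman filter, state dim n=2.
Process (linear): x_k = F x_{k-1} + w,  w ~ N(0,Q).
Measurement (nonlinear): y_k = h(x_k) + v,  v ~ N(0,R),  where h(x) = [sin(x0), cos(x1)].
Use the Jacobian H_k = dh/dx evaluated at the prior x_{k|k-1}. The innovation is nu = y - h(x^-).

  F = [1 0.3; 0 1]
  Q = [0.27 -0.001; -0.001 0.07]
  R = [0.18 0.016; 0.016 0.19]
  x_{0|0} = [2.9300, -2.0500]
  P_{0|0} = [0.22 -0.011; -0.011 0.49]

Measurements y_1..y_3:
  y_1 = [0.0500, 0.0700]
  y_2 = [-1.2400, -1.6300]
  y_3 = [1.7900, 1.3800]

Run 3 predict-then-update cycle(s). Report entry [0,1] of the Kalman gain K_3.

K[0,1] = 0.0647

step 1: x^-=[2.3150, -2.0500]  P^-=[0.5275 0.1350; 0.1350 0.5600]  H_jac=[-0.6774 0.0000; 0.0000 0.8874]  S=[0.4220 -0.0651; -0.0651 0.6310]  K=[-0.8306 0.1041; -0.0966 0.7776]  nu=[-0.6856, 0.5311]  x^+=[2.9398, -1.5708]  P^+=[0.2182 0.0073; 0.0073 0.1648]
step 2: x^-=[2.4685, -1.5708]  P^-=[0.5075 0.0557; 0.0557 0.2348]  H_jac=[-0.7819 0.0000; 0.0000 1.0000]  S=[0.4903 -0.0276; -0.0276 0.4248]  K=[-0.8049 0.0790; -0.0580 0.5489]  nu=[-1.8634, -1.6300]  x^+=[3.8397, -2.3574]  P^+=[0.1837 0.0021; 0.0021 0.1034]
step 3: x^-=[3.1325, -2.3574]  P^-=[0.4643 0.0321; 0.0321 0.1734]  H_jac=[-1.0000 0.0000; 0.0000 0.7062]  S=[0.6442 -0.0067; -0.0067 0.2765]  K=[-0.7199 0.0647; -0.0453 0.4418]  nu=[1.7809, 2.0880]  x^+=[1.9853, -1.5157]  P^+=[0.1286 0.0011; 0.0011 0.1178]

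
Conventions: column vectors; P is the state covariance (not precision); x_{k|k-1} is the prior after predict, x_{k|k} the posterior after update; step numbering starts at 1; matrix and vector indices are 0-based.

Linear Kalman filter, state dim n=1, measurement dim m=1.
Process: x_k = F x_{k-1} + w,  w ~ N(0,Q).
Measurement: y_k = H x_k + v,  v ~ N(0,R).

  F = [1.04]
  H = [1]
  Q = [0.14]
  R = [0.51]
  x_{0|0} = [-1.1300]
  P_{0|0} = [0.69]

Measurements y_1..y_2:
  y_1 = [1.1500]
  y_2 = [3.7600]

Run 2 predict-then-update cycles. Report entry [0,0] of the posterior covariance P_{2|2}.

step 1: x^-=[-1.1752]  P^-=[0.8863]  S=[1.3963]  K=[0.6348]  nu=[2.3252]  x^+=[0.3007]  P^+=[0.3237]
step 2: x^-=[0.3127]  P^-=[0.4901]  S=[1.0001]  K=[0.4901]  nu=[3.4473]  x^+=[2.0021]  P^+=[0.2499]

P_post[0,0] = 0.2499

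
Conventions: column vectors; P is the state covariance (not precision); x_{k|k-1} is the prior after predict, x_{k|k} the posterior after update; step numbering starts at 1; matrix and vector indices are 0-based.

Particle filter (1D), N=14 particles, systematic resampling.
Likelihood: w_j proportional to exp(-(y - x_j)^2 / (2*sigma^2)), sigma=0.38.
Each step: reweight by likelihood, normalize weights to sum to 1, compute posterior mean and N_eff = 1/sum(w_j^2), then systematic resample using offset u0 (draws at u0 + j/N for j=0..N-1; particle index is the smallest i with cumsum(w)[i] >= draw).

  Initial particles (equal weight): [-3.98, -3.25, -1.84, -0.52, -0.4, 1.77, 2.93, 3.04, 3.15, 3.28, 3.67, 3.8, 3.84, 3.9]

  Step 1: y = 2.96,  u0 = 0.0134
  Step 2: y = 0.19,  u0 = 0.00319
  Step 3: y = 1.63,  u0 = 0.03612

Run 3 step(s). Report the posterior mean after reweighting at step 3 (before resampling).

step 1: w=[0.0000, 0.0000, 0.0000, 0.0000, 0.0000, 0.0019, 0.2528, 0.2480, 0.2238, 0.1779, 0.0443, 0.0220, 0.0174, 0.0119]  mean=3.1459  Neff=4.7604  idx=[6, 6, 6, 6, 7, 7, 7, 8, 8, 8, 9, 9, 9, 10]
step 2: w=[0.2274, 0.2274, 0.2274, 0.2274, 0.0270, 0.0270, 0.0270, 0.0030, 0.0030, 0.0030, 0.0002, 0.0002, 0.0002, 0.0000]  mean=2.9411  Neff=4.7851  idx=[0, 0, 0, 0, 1, 1, 1, 2, 2, 2, 3, 3, 3, 4]
step 3: w=[0.0749, 0.0749, 0.0749, 0.0749, 0.0749, 0.0749, 0.0749, 0.0749, 0.0749, 0.0749, 0.0749, 0.0749, 0.0749, 0.0267]  mean=2.9329  Neff=13.5896  idx=[0, 1, 2, 3, 4, 5, 6, 7, 8, 9, 10, 10, 11, 12]

post_mean = 2.9329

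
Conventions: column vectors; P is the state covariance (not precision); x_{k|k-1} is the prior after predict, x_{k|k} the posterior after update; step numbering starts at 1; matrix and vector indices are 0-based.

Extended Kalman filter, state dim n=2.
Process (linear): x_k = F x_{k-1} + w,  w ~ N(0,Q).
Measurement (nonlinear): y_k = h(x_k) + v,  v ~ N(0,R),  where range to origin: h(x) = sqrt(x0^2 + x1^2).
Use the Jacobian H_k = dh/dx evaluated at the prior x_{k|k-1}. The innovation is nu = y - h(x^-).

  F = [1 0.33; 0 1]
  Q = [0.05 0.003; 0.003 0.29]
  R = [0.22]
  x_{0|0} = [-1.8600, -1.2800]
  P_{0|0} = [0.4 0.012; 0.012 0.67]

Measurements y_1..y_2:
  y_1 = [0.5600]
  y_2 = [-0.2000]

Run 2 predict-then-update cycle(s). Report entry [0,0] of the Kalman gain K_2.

K[0,0] = -0.5129

step 1: x^-=[-2.2824, -1.2800]  P^-=[0.5309 0.2361; 0.2361 0.9600]  H_jac=[-0.8722 -0.4891]  S=[1.0550]  K=[-0.5484; -0.6403]  nu=[-2.0568]  x^+=[-1.1545, 0.0369]  P^+=[0.2136 -0.1343; -0.1343 0.5275]
step 2: x^-=[-1.1423, 0.0369]  P^-=[0.2324 0.0428; 0.0428 0.8175]  H_jac=[-0.9995 0.0323]  S=[0.4503]  K=[-0.5129; -0.0362]  nu=[-1.3429]  x^+=[-0.4536, 0.0856]  P^+=[0.1140 0.0344; 0.0344 0.8169]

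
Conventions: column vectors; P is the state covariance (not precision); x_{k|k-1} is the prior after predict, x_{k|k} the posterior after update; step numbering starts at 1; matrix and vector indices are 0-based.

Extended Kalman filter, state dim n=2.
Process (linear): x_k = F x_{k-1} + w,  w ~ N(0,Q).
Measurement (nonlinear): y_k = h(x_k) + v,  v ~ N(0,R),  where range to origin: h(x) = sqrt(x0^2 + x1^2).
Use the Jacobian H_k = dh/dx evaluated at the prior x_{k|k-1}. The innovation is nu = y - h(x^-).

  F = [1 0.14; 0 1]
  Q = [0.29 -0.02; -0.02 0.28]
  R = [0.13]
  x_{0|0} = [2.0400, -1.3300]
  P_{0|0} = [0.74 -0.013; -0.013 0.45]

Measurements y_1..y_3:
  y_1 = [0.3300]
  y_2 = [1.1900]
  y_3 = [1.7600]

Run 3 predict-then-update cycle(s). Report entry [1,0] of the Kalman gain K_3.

K[1,0] = -0.7951

step 1: x^-=[1.8538, -1.3300]  P^-=[1.0352 0.0300; 0.0300 0.7300]  H_jac=[0.8125 -0.5829]  S=[1.0331]  K=[0.7973; -0.3883]  nu=[-1.9516]  x^+=[0.2979, -0.5722]  P^+=[0.3785 0.3498; 0.3498 0.5742]
step 2: x^-=[0.2178, -0.5722]  P^-=[0.7778 0.4102; 0.4102 0.8542]  H_jac=[0.3558 -0.9346]  S=[0.7017]  K=[-0.1520; -0.9297]  nu=[0.5778]  x^+=[0.1300, -1.1093]  P^+=[0.7615 0.3110; 0.3110 0.2477]
step 3: x^-=[-0.0253, -1.1093]  P^-=[1.1435 0.3257; 0.3257 0.5277]  H_jac=[-0.0228 -0.9997]  S=[0.6729]  K=[-0.5227; -0.7951]  nu=[0.6504]  x^+=[-0.3653, -1.6264]  P^+=[0.9596 0.0461; 0.0461 0.1023]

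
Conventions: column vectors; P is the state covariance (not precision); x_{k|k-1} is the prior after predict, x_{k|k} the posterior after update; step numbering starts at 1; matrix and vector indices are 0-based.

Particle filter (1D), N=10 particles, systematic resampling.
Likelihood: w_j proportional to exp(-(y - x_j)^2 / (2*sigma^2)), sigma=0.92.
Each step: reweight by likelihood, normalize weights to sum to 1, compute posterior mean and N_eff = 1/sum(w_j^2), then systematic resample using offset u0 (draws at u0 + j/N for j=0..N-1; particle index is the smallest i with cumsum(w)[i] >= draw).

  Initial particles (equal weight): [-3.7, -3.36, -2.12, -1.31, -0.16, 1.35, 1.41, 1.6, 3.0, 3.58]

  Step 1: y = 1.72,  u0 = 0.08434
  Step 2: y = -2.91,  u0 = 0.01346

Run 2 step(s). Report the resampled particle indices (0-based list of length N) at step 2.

step 1: w=[0.0000, 0.0000, 0.0000, 0.0013, 0.0354, 0.2638, 0.2702, 0.2836, 0.1086, 0.0370]  mean=1.6419  Neff=4.2117  idx=[5, 5, 5, 6, 6, 7, 7, 7, 8, 9]
step 2: w=[0.1888, 0.1888, 0.1888, 0.1393, 0.1393, 0.0517, 0.0517, 0.0517, 0.0000, 0.0000]  mean=1.4055  Neff=6.5049  idx=[0, 0, 1, 1, 2, 2, 3, 4, 4, 6]

resampled_idx = [0, 0, 1, 1, 2, 2, 3, 4, 4, 6]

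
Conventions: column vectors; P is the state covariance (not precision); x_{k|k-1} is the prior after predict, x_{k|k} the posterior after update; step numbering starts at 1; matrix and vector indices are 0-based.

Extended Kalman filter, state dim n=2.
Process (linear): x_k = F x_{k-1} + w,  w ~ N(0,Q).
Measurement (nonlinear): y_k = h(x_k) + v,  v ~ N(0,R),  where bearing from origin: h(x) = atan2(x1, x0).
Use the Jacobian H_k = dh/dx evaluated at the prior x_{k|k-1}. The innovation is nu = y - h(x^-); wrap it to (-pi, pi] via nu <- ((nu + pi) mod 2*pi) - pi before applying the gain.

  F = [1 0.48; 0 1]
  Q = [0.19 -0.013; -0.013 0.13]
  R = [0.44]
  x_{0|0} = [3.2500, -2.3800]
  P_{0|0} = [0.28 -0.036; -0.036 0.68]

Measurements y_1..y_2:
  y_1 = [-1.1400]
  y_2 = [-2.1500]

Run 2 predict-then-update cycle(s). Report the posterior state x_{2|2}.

x_post = [0.1761, -2.9060]

step 1: x^-=[2.1076, -2.3800]  P^-=[0.5921 0.2774; 0.2774 0.8100]  H_jac=[0.2355 0.2085]  S=[0.5353]  K=[0.3686; 0.4376]  nu=[-0.2940]  x^+=[1.9993, -2.5086]  P^+=[0.5194 0.1911; 0.1911 0.7075]
step 2: x^-=[0.7951, -2.5086]  P^-=[1.0558 0.5177; 0.5177 0.8375]  H_jac=[0.3622 0.1148]  S=[0.6326]  K=[0.6985; 0.4484]  nu=[-0.8861]  x^+=[0.1761, -2.9060]  P^+=[0.7472 0.3195; 0.3195 0.7103]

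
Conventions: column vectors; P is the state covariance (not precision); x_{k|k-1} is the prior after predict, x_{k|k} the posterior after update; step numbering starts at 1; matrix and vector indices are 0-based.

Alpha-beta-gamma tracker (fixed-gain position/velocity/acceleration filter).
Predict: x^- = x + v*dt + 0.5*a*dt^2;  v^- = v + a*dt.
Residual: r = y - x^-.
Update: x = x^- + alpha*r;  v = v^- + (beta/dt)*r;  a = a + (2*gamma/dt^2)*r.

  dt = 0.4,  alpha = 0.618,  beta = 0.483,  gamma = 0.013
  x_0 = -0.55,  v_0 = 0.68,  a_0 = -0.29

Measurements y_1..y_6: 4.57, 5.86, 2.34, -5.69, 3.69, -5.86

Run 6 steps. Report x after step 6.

step 1: x_pred=-0.3012  r=4.8712  x^+=2.7092  v^+=6.4460  a^+=0.5016
step 2: x_pred=5.3277  r=0.5323  x^+=5.6567  v^+=7.2893  a^+=0.5881
step 3: x_pred=8.6194  r=-6.2794  x^+=4.7387  v^+=-0.0579  a^+=-0.4323
step 4: x_pred=4.6810  r=-10.3710  x^+=-1.7283  v^+=-12.7538  a^+=-2.1176
step 5: x_pred=-6.9992  r=10.6892  x^+=-0.3933  v^+=-0.6936  a^+=-0.3806
step 6: x_pred=-0.7012  r=-5.1588  x^+=-3.8893  v^+=-7.0752  a^+=-1.2189

x_post = -3.8893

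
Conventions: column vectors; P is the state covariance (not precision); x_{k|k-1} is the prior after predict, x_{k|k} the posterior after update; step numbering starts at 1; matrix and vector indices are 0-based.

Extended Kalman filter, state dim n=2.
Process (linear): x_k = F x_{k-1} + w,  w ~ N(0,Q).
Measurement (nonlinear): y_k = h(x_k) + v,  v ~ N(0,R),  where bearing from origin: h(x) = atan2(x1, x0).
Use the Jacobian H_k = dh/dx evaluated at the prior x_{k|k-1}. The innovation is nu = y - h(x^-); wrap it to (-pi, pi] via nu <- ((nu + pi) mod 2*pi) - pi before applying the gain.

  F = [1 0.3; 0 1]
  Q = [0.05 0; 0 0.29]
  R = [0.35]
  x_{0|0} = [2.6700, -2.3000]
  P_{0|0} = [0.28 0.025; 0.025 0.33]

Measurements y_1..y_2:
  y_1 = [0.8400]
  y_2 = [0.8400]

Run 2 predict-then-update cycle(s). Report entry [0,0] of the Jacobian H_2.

H_jac[0,0] = 0.2472

step 1: x^-=[1.9800, -2.3000]  P^-=[0.3747 0.1240; 0.1240 0.6200]  H_jac=[0.2497 0.2150]  S=[0.4153]  K=[0.2895; 0.3955]  nu=[1.7000]  x^+=[2.4721, -1.6277]  P^+=[0.3399 0.0765; 0.0765 0.5550]
step 2: x^-=[1.9838, -1.6277]  P^-=[0.4857 0.2430; 0.2430 0.8450]  H_jac=[0.2472 0.3013]  S=[0.4926]  K=[0.3924; 0.6388]  nu=[1.5271]  x^+=[2.5830, -0.6522]  P^+=[0.4099 0.1195; 0.1195 0.6441]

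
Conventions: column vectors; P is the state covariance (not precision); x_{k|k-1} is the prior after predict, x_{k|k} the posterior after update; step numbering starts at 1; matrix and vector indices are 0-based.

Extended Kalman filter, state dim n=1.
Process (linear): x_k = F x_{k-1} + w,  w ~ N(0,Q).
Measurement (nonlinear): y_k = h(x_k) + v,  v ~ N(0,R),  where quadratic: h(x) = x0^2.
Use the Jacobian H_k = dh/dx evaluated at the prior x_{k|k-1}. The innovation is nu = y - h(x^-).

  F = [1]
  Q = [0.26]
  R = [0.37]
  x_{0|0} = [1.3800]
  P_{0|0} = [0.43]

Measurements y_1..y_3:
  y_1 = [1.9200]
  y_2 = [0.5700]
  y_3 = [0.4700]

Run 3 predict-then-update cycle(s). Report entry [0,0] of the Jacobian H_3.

step 1: x^-=[1.3800]  P^-=[0.6900]  H_jac=[2.7600]  S=[5.6261]  K=[0.3385]  nu=[0.0156]  x^+=[1.3853]  P^+=[0.0454]
step 2: x^-=[1.3853]  P^-=[0.3054]  H_jac=[2.7706]  S=[2.7141]  K=[0.3117]  nu=[-1.3490]  x^+=[0.9648]  P^+=[0.0416]
step 3: x^-=[0.9648]  P^-=[0.3016]  H_jac=[1.9295]  S=[1.4930]  K=[0.3898]  nu=[-0.4607]  x^+=[0.7851]  P^+=[0.0748]

H_jac[0,0] = 1.9295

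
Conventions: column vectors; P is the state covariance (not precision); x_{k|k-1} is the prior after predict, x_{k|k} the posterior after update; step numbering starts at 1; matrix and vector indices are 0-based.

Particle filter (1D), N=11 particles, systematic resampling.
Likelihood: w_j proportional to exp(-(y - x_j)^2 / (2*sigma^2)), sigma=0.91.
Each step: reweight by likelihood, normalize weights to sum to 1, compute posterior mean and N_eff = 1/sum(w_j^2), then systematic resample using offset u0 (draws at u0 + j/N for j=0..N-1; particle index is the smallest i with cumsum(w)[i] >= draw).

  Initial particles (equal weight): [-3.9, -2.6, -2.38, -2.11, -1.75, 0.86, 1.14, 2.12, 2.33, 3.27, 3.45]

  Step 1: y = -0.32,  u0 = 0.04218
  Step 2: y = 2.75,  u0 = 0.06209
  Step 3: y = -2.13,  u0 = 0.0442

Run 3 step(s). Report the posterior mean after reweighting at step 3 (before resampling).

step 1: w=[0.0003, 0.0332, 0.0590, 0.1106, 0.2227, 0.3303, 0.2114, 0.0210, 0.0110, 0.0003, 0.0001]  mean=-0.2544  Neff=4.5306  idx=[2, 3, 4, 4, 4, 5, 5, 5, 6, 6, 6]
step 2: w=[0.0000, 0.0000, 0.0000, 0.0000, 0.0000, 0.1187, 0.1187, 0.1187, 0.2146, 0.2146, 0.2146]  mean=1.0402  Neff=5.5420  idx=[5, 6, 7, 7, 8, 8, 9, 9, 10, 10, 10]
step 3: w=[0.1555, 0.1555, 0.1555, 0.1555, 0.0540, 0.0540, 0.0540, 0.0540, 0.0540, 0.0540, 0.0540]  mean=0.9658  Neff=8.5350  idx=[0, 0, 1, 2, 2, 3, 3, 5, 6, 8, 10]

post_mean = 0.9658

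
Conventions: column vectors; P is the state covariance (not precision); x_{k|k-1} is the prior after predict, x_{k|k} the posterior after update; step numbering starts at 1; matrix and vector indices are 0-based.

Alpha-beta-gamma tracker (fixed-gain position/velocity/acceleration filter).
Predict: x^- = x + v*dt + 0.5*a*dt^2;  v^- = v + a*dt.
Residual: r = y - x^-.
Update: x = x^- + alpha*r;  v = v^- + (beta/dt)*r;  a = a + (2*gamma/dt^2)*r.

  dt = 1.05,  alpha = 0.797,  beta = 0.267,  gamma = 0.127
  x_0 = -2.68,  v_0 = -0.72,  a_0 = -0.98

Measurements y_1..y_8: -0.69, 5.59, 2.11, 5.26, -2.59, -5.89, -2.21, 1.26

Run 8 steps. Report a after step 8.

step 1: x_pred=-3.9762  r=3.2862  x^+=-1.3571  v^+=-0.9134  a^+=-0.2229
step 2: x_pred=-2.4390  r=8.0290  x^+=3.9601  v^+=0.8943  a^+=1.6269
step 3: x_pred=5.7959  r=-3.6859  x^+=2.8582  v^+=1.6652  a^+=0.7777
step 4: x_pred=5.0354  r=0.2246  x^+=5.2144  v^+=2.5389  a^+=0.8294
step 5: x_pred=8.3375  r=-10.9275  x^+=-0.3717  v^+=0.6311  a^+=-1.6881
step 6: x_pred=-0.6396  r=-5.2504  x^+=-4.8242  v^+=-2.4765  a^+=-2.8977
step 7: x_pred=-9.0219  r=6.8119  x^+=-3.5928  v^+=-3.7869  a^+=-1.3283
step 8: x_pred=-8.3013  r=9.5613  x^+=-0.6809  v^+=-2.7504  a^+=0.8744

a_post = 0.8744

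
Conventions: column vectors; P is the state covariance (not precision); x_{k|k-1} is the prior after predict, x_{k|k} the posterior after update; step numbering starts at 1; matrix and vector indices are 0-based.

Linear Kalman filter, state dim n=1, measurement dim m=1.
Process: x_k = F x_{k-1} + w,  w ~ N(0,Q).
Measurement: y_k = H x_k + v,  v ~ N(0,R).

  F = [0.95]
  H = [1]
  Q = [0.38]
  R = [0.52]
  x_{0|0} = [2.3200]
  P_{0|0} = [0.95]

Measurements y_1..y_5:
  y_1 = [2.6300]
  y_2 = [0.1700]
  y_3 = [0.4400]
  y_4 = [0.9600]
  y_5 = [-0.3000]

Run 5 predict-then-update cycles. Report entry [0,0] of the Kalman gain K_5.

step 1: x^-=[2.2040]  P^-=[1.2374]  S=[1.7574]  K=[0.7041]  nu=[0.4260]  x^+=[2.5039]  P^+=[0.3661]
step 2: x^-=[2.3788]  P^-=[0.7104]  S=[1.2304]  K=[0.5774]  nu=[-2.2088]  x^+=[1.1034]  P^+=[0.3002]
step 3: x^-=[1.0483]  P^-=[0.6510]  S=[1.1710]  K=[0.5559]  nu=[-0.6083]  x^+=[0.7101]  P^+=[0.2891]
step 4: x^-=[0.6746]  P^-=[0.6409]  S=[1.1609]  K=[0.5521]  nu=[0.2854]  x^+=[0.8322]  P^+=[0.2871]
step 5: x^-=[0.7906]  P^-=[0.6391]  S=[1.1591]  K=[0.5514]  nu=[-1.0906]  x^+=[0.1893]  P^+=[0.2867]

K[0,0] = 0.5514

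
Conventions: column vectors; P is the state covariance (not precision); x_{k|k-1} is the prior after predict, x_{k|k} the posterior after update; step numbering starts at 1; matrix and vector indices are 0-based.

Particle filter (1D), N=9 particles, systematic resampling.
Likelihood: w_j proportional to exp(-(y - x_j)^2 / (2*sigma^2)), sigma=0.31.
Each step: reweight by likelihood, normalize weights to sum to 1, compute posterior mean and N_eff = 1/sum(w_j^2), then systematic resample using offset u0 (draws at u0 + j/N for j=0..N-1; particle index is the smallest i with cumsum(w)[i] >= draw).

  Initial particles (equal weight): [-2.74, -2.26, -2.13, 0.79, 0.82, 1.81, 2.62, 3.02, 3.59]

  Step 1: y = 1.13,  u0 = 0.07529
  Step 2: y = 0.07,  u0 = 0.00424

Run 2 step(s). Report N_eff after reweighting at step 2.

N_eff = 7.8970

step 1: w=[0.0000, 0.0000, 0.0000, 0.4403, 0.4873, 0.0725, 0.0000, 0.0000, 0.0000]  mean=0.8785  Neff=2.2909  idx=[3, 3, 3, 3, 4, 4, 4, 4, 5]
step 2: w=[0.1393, 0.1393, 0.1393, 0.1393, 0.1107, 0.1107, 0.1107, 0.1107, 0.0000]  mean=0.8033  Neff=7.8970  idx=[0, 0, 1, 2, 3, 4, 5, 6, 7]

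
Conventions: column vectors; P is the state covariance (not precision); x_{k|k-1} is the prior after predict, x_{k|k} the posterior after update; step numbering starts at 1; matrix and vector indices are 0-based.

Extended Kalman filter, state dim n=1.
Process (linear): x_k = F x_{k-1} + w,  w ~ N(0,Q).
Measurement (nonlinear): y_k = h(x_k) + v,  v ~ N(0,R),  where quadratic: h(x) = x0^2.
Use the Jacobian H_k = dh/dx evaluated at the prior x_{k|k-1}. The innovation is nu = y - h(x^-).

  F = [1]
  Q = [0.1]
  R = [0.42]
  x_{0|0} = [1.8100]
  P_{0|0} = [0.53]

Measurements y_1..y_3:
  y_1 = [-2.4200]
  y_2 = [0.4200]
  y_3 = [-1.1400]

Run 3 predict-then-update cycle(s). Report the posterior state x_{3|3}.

step 1: x^-=[1.8100]  P^-=[0.6300]  H_jac=[3.6200]  S=[8.6758]  K=[0.2629]  nu=[-5.6961]  x^+=[0.3127]  P^+=[0.0305]
step 2: x^-=[0.3127]  P^-=[0.1305]  H_jac=[0.6253]  S=[0.4710]  K=[0.1732]  nu=[0.3222]  x^+=[0.3685]  P^+=[0.1164]
step 3: x^-=[0.3685]  P^-=[0.2164]  H_jac=[0.7370]  S=[0.5375]  K=[0.2967]  nu=[-1.2758]  x^+=[-0.0100]  P^+=[0.1691]

x_post = [-0.0100]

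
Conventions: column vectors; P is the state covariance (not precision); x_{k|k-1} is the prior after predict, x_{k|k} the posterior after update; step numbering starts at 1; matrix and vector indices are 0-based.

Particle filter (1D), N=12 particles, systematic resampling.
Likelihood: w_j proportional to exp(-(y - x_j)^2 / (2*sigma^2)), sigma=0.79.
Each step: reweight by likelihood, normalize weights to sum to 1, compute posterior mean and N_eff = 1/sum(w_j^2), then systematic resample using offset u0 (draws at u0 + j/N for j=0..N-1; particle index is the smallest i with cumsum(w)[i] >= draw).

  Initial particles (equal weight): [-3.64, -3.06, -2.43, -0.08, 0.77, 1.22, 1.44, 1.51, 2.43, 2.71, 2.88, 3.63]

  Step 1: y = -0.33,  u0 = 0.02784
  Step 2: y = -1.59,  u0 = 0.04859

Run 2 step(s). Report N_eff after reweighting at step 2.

step 1: w=[0.0001, 0.0015, 0.0176, 0.5733, 0.2286, 0.0879, 0.0490, 0.0400, 0.0013, 0.0004, 0.0002, 0.0000]  mean=0.3253  Neff=2.5445  idx=[3, 3, 3, 3, 3, 3, 3, 4, 4, 4, 5, 6]
step 2: w=[0.1383, 0.1383, 0.1383, 0.1383, 0.1383, 0.1383, 0.1383, 0.0099, 0.0099, 0.0099, 0.0015, 0.0005]  mean=-0.0519  Neff=7.4513  idx=[0, 0, 1, 2, 2, 3, 3, 4, 5, 5, 6, 6]

N_eff = 7.4513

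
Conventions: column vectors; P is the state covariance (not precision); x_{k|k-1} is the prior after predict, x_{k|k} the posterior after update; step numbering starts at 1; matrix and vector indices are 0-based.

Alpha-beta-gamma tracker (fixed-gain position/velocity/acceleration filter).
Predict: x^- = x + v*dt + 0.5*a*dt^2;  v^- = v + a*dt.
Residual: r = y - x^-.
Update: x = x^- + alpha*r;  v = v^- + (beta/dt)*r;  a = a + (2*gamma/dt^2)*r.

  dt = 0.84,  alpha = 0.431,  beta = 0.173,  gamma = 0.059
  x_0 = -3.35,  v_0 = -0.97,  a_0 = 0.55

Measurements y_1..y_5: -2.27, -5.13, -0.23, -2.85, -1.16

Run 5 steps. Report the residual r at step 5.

resid = -1.1863

step 1: x_pred=-3.9708  r=1.7008  x^+=-3.2377  v^+=-0.1577  a^+=0.8344
step 2: x_pred=-3.0758  r=-2.0542  x^+=-3.9612  v^+=0.1201  a^+=0.4909
step 3: x_pred=-3.6871  r=3.4571  x^+=-2.1971  v^+=1.2445  a^+=1.0690
step 4: x_pred=-0.7746  r=-2.0754  x^+=-1.6691  v^+=1.7150  a^+=0.7220
step 5: x_pred=0.0263  r=-1.1863  x^+=-0.4850  v^+=2.0772  a^+=0.5236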